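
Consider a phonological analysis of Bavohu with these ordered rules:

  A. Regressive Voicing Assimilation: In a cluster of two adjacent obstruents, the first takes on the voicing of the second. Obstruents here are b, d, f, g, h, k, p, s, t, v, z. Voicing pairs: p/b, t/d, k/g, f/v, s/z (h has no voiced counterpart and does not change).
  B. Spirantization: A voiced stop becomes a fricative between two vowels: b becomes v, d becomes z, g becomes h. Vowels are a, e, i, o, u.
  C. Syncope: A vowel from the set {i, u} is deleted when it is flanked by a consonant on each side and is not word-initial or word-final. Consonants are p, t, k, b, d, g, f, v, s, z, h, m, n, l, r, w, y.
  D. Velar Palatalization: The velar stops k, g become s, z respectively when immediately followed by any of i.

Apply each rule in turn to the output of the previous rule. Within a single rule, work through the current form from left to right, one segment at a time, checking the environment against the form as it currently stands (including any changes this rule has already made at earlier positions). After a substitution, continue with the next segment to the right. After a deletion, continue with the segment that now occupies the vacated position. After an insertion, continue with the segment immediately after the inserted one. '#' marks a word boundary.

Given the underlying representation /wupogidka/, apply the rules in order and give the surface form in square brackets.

[wpohtka]

A Regressive Voicing Assimilation: [wupogidka] → [wupogitka]
B Spirantization: [wupogitka] → [wupohitka]
C Syncope: [wupohitka] → [wpohtka]
D Velar Palatalization: no change — [wpohtka]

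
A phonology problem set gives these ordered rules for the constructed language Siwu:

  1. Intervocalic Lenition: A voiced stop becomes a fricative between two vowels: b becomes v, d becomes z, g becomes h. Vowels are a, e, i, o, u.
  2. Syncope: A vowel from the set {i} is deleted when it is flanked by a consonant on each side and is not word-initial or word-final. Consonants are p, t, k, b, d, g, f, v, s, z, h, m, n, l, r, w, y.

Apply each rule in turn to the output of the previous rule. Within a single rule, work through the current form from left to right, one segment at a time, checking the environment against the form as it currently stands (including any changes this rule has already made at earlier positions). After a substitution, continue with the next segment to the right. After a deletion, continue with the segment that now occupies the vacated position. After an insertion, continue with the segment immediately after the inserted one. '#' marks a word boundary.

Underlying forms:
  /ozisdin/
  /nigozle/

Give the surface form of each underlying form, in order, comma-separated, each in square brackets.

/ozisdin/:
  1 Intervocalic Lenition: no change — [ozisdin]
  2 Syncope: [ozisdin] → [ozsdn]
/nigozle/:
  1 Intervocalic Lenition: [nigozle] → [nihozle]
  2 Syncope: [nihozle] → [nhozle]

[ozsdn], [nhozle]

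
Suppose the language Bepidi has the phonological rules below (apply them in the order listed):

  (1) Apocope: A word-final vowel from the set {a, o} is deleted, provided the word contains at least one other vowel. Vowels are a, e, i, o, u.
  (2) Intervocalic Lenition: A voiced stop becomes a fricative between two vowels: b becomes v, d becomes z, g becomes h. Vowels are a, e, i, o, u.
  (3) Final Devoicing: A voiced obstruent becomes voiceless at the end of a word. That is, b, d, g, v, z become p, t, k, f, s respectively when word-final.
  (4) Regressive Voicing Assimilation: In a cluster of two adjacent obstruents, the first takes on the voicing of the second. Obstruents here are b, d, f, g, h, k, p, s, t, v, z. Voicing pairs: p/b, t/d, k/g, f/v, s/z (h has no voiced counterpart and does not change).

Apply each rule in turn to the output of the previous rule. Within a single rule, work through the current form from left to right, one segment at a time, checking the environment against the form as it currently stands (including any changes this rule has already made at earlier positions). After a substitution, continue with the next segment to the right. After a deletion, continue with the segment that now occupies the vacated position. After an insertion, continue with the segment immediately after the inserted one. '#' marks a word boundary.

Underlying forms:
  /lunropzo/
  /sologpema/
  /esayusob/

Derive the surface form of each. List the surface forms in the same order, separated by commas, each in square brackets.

/lunropzo/:
  (1) Apocope: [lunropzo] → [lunropz]
  (2) Intervocalic Lenition: no change — [lunropz]
  (3) Final Devoicing: [lunropz] → [lunrops]
  (4) Regressive Voicing Assimilation: no change — [lunrops]
/sologpema/:
  (1) Apocope: [sologpema] → [sologpem]
  (2) Intervocalic Lenition: no change — [sologpem]
  (3) Final Devoicing: no change — [sologpem]
  (4) Regressive Voicing Assimilation: [sologpem] → [solokpem]
/esayusob/:
  (1) Apocope: no change — [esayusob]
  (2) Intervocalic Lenition: no change — [esayusob]
  (3) Final Devoicing: [esayusob] → [esayusop]
  (4) Regressive Voicing Assimilation: no change — [esayusop]

[lunrops], [solokpem], [esayusop]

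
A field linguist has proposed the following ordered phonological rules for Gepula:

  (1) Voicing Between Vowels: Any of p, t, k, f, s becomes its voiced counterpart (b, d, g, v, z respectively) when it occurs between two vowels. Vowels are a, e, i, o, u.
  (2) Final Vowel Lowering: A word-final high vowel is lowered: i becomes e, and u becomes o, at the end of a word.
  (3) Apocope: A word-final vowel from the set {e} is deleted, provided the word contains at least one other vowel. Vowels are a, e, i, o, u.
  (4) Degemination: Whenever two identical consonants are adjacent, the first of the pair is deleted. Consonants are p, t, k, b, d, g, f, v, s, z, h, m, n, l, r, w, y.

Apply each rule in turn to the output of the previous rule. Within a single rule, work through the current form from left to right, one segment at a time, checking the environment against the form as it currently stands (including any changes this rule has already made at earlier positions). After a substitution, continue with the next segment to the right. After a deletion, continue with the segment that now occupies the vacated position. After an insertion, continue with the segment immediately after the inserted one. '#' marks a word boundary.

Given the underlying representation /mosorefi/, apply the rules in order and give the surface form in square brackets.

(1) Voicing Between Vowels: [mosorefi] → [mozorevi]
(2) Final Vowel Lowering: [mozorevi] → [mozoreve]
(3) Apocope: [mozoreve] → [mozorev]
(4) Degemination: no change — [mozorev]

[mozorev]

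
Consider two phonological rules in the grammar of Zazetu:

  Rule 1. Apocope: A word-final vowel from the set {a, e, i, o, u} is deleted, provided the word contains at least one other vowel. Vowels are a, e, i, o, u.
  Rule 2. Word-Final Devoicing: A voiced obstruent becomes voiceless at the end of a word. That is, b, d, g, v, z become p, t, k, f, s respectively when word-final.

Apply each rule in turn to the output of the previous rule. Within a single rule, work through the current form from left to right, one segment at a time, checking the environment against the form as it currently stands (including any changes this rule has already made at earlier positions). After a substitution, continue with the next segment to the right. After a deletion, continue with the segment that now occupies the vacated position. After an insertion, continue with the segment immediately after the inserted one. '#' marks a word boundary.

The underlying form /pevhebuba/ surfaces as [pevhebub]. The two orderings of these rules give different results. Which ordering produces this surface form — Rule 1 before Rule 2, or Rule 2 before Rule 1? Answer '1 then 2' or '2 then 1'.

Order 1 then 2:
  1 Apocope: [pevhebuba] → [pevhebub]
  2 Word-Final Devoicing: [pevhebub] → [pevhebup]
  result: [pevhebup]
Order 2 then 1:
  2 Word-Final Devoicing: no change — [pevhebuba]
  1 Apocope: [pevhebuba] → [pevhebub]
  result: [pevhebub]

2 then 1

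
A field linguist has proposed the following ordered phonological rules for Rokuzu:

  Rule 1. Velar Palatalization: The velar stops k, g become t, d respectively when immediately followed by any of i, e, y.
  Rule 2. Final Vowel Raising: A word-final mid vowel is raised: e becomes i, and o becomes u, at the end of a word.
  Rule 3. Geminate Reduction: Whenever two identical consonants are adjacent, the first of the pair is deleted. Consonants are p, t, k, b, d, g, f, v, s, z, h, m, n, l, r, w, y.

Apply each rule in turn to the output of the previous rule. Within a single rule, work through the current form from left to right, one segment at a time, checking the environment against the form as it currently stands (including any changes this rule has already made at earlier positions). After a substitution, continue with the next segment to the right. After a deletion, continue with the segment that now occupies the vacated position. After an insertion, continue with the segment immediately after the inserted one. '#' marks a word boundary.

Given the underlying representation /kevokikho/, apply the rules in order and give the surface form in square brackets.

Rule 1 Velar Palatalization: [kevokikho] → [tevotikho]
Rule 2 Final Vowel Raising: [tevotikho] → [tevotikhu]
Rule 3 Geminate Reduction: no change — [tevotikhu]

[tevotikhu]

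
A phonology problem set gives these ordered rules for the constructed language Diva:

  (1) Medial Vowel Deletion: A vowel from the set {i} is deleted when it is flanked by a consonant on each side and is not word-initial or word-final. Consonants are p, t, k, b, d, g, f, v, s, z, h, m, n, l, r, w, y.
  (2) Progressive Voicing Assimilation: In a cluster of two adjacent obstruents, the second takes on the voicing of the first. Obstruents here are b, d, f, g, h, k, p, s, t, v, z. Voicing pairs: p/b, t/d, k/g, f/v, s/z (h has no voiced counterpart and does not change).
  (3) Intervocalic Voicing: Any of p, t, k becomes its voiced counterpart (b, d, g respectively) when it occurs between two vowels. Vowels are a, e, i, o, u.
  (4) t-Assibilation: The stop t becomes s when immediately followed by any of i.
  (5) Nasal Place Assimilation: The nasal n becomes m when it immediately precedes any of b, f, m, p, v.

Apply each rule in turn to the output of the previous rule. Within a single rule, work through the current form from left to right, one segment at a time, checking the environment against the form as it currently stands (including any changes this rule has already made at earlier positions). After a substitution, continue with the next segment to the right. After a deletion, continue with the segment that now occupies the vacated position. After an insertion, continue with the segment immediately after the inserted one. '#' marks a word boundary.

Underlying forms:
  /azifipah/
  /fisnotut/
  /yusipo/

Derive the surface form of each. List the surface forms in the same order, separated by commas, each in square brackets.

[azvbah], [fsnodut], [yuspo]

/azifipah/:
  (1) Medial Vowel Deletion: [azifipah] → [azfpah]
  (2) Progressive Voicing Assimilation: [azfpah] → [azvbah]
  (3) Intervocalic Voicing: no change — [azvbah]
  (4) t-Assibilation: no change — [azvbah]
  (5) Nasal Place Assimilation: no change — [azvbah]
/fisnotut/:
  (1) Medial Vowel Deletion: [fisnotut] → [fsnotut]
  (2) Progressive Voicing Assimilation: no change — [fsnotut]
  (3) Intervocalic Voicing: [fsnotut] → [fsnodut]
  (4) t-Assibilation: no change — [fsnodut]
  (5) Nasal Place Assimilation: no change — [fsnodut]
/yusipo/:
  (1) Medial Vowel Deletion: [yusipo] → [yuspo]
  (2) Progressive Voicing Assimilation: no change — [yuspo]
  (3) Intervocalic Voicing: no change — [yuspo]
  (4) t-Assibilation: no change — [yuspo]
  (5) Nasal Place Assimilation: no change — [yuspo]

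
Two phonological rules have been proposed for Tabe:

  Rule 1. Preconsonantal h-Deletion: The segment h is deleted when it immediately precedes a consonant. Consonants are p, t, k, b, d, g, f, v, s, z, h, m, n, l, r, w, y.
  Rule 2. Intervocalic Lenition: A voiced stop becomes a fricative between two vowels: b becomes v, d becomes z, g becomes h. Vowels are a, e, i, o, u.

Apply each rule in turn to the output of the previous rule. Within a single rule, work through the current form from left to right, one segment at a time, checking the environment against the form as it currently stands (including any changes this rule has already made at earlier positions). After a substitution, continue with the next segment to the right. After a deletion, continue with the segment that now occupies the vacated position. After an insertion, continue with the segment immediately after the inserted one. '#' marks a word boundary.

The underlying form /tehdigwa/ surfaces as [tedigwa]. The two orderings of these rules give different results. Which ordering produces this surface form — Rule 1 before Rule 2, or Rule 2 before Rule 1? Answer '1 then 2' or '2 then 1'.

2 then 1

Order 1 then 2:
  1 Preconsonantal h-Deletion: [tehdigwa] → [tedigwa]
  2 Intervocalic Lenition: [tedigwa] → [tezigwa]
  result: [tezigwa]
Order 2 then 1:
  2 Intervocalic Lenition: no change — [tehdigwa]
  1 Preconsonantal h-Deletion: [tehdigwa] → [tedigwa]
  result: [tedigwa]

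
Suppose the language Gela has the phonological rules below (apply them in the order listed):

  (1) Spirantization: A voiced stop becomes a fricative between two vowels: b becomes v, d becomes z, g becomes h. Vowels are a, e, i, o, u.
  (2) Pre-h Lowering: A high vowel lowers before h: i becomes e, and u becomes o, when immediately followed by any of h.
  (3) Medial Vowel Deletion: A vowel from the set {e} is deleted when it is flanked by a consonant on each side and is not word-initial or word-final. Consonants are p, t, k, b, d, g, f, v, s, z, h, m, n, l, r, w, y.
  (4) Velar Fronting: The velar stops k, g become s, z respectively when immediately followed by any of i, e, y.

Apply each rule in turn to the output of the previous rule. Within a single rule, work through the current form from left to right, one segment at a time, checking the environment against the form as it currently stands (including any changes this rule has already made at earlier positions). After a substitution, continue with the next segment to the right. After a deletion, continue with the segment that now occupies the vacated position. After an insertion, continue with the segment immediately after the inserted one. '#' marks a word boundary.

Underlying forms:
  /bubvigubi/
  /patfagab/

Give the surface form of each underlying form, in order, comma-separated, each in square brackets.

/bubvigubi/:
  (1) Spirantization: [bubvigubi] → [bubvihuvi]
  (2) Pre-h Lowering: [bubvihuvi] → [bubvehuvi]
  (3) Medial Vowel Deletion: [bubvehuvi] → [bubvhuvi]
  (4) Velar Fronting: no change — [bubvhuvi]
/patfagab/:
  (1) Spirantization: [patfagab] → [patfahab]
  (2) Pre-h Lowering: no change — [patfahab]
  (3) Medial Vowel Deletion: no change — [patfahab]
  (4) Velar Fronting: no change — [patfahab]

[bubvhuvi], [patfahab]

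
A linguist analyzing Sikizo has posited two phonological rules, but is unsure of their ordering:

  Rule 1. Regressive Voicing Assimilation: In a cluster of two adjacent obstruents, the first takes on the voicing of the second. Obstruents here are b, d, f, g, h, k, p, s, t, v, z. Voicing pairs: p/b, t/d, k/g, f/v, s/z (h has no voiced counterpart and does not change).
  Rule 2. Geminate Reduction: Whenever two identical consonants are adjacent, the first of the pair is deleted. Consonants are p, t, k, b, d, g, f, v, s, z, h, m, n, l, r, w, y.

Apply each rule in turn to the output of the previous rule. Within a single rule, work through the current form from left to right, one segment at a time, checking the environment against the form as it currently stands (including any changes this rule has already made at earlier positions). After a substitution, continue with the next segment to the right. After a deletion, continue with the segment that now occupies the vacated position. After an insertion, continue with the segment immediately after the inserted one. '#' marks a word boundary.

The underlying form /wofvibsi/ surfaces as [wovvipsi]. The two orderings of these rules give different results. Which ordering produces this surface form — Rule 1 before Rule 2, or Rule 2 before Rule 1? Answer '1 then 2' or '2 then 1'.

2 then 1

Order 1 then 2:
  1 Regressive Voicing Assimilation: [wofvibsi] → [wovvipsi]
  2 Geminate Reduction: [wovvipsi] → [wovipsi]
  result: [wovipsi]
Order 2 then 1:
  2 Geminate Reduction: no change — [wofvibsi]
  1 Regressive Voicing Assimilation: [wofvibsi] → [wovvipsi]
  result: [wovvipsi]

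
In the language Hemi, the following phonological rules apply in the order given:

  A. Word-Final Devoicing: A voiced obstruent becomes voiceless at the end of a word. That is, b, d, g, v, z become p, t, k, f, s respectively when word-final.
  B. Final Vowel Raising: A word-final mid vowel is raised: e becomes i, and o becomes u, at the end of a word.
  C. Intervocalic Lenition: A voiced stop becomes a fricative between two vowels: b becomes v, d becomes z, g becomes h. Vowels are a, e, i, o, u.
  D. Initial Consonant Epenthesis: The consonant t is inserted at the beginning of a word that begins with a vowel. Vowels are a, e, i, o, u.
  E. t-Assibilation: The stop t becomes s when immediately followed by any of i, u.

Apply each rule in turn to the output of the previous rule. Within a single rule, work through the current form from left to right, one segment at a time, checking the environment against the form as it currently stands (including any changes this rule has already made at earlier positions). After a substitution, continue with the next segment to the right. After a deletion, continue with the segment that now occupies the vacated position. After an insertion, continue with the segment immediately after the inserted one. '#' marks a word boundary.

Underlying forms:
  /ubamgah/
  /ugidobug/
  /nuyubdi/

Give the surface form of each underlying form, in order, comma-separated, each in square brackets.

[suvamgah], [suhizovuk], [nuyubdi]

/ubamgah/:
  A Word-Final Devoicing: no change — [ubamgah]
  B Final Vowel Raising: no change — [ubamgah]
  C Intervocalic Lenition: [ubamgah] → [uvamgah]
  D Initial Consonant Epenthesis: [uvamgah] → [tuvamgah]
  E t-Assibilation: [tuvamgah] → [suvamgah]
/ugidobug/:
  A Word-Final Devoicing: [ugidobug] → [ugidobuk]
  B Final Vowel Raising: no change — [ugidobuk]
  C Intervocalic Lenition: [ugidobuk] → [uhizovuk]
  D Initial Consonant Epenthesis: [uhizovuk] → [tuhizovuk]
  E t-Assibilation: [tuhizovuk] → [suhizovuk]
/nuyubdi/:
  A Word-Final Devoicing: no change — [nuyubdi]
  B Final Vowel Raising: no change — [nuyubdi]
  C Intervocalic Lenition: no change — [nuyubdi]
  D Initial Consonant Epenthesis: no change — [nuyubdi]
  E t-Assibilation: no change — [nuyubdi]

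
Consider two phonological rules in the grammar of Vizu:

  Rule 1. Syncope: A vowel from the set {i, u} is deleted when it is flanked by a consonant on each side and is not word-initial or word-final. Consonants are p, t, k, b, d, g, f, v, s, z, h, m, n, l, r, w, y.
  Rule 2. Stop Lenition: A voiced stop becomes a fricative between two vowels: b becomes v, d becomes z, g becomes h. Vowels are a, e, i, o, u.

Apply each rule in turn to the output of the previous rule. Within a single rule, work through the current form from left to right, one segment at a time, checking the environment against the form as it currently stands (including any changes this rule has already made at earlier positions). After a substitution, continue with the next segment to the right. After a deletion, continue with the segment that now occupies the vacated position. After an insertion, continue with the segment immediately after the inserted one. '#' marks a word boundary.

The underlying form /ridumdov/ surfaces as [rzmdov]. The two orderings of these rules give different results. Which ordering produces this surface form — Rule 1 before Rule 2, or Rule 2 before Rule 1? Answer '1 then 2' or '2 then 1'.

2 then 1

Order 1 then 2:
  1 Syncope: [ridumdov] → [rdmdov]
  2 Stop Lenition: no change — [rdmdov]
  result: [rdmdov]
Order 2 then 1:
  2 Stop Lenition: [ridumdov] → [rizumdov]
  1 Syncope: [rizumdov] → [rzmdov]
  result: [rzmdov]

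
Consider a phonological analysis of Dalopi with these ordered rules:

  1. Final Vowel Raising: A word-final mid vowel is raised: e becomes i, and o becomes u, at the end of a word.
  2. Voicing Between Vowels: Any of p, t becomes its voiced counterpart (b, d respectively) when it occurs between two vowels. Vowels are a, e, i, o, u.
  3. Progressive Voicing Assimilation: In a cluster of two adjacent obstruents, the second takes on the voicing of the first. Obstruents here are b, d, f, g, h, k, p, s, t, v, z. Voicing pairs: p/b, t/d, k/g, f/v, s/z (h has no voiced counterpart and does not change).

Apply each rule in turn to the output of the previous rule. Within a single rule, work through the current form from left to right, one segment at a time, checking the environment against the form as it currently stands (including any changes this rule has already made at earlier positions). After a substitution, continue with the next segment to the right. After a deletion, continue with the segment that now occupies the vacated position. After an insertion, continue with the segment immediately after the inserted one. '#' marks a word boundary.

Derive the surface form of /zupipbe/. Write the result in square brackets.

[zubippi]

1 Final Vowel Raising: [zupipbe] → [zupipbi]
2 Voicing Between Vowels: [zupipbi] → [zubipbi]
3 Progressive Voicing Assimilation: [zubipbi] → [zubippi]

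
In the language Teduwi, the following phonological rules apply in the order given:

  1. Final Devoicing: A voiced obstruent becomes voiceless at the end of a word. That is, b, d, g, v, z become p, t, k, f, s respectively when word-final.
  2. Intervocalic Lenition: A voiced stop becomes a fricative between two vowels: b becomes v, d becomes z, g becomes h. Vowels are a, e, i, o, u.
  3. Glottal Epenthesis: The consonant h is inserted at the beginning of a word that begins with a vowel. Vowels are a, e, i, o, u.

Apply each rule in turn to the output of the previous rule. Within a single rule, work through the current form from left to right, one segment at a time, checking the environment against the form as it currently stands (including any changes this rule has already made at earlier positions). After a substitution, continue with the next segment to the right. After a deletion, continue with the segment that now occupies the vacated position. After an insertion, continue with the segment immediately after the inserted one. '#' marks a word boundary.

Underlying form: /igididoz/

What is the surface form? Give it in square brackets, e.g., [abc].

[hihizizos]

1 Final Devoicing: [igididoz] → [igididos]
2 Intervocalic Lenition: [igididos] → [ihizizos]
3 Glottal Epenthesis: [ihizizos] → [hihizizos]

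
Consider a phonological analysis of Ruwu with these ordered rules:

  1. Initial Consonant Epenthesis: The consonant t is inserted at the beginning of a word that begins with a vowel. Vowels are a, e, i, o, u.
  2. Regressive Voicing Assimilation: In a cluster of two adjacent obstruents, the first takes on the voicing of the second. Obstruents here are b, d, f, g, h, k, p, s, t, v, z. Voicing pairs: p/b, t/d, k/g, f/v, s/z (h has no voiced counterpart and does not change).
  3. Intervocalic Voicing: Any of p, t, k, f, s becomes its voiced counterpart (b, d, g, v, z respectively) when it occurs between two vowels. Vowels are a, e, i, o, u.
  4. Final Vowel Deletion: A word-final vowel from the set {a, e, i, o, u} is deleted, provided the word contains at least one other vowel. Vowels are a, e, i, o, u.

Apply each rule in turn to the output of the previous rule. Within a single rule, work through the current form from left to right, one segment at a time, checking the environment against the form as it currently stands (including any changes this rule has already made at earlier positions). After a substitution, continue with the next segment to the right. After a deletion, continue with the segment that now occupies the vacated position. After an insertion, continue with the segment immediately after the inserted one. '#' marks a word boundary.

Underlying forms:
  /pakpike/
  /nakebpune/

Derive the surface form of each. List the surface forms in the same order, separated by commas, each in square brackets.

[pakpig], [nageppun]

/pakpike/:
  1 Initial Consonant Epenthesis: no change — [pakpike]
  2 Regressive Voicing Assimilation: no change — [pakpike]
  3 Intervocalic Voicing: [pakpike] → [pakpige]
  4 Final Vowel Deletion: [pakpige] → [pakpig]
/nakebpune/:
  1 Initial Consonant Epenthesis: no change — [nakebpune]
  2 Regressive Voicing Assimilation: [nakebpune] → [nakeppune]
  3 Intervocalic Voicing: [nakeppune] → [nageppune]
  4 Final Vowel Deletion: [nageppune] → [nageppun]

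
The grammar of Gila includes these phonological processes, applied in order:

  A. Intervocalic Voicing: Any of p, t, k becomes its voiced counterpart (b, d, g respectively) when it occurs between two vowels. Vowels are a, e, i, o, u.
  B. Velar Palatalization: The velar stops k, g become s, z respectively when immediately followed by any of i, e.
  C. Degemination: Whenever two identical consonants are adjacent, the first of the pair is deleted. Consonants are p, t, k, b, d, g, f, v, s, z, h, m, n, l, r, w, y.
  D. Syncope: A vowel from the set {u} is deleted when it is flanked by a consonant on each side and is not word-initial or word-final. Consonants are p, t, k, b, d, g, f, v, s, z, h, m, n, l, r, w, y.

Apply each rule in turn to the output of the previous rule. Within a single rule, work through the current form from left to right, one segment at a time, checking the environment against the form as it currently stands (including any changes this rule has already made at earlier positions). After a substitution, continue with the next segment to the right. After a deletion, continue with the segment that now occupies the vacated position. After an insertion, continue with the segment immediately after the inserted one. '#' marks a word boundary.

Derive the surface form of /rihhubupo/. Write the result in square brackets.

[rihbbo]

A Intervocalic Voicing: [rihhubupo] → [rihhububo]
B Velar Palatalization: no change — [rihhububo]
C Degemination: [rihhububo] → [rihububo]
D Syncope: [rihububo] → [rihbbo]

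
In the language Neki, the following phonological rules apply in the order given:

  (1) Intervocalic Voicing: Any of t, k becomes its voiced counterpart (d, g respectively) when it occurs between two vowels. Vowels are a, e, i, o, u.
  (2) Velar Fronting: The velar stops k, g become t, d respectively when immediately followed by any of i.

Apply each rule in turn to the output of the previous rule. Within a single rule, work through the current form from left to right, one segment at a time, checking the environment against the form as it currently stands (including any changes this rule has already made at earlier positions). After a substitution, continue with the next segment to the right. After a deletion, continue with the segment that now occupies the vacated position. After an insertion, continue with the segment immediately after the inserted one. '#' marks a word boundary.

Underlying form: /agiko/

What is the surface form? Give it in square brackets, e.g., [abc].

[adigo]

(1) Intervocalic Voicing: [agiko] → [agigo]
(2) Velar Fronting: [agigo] → [adigo]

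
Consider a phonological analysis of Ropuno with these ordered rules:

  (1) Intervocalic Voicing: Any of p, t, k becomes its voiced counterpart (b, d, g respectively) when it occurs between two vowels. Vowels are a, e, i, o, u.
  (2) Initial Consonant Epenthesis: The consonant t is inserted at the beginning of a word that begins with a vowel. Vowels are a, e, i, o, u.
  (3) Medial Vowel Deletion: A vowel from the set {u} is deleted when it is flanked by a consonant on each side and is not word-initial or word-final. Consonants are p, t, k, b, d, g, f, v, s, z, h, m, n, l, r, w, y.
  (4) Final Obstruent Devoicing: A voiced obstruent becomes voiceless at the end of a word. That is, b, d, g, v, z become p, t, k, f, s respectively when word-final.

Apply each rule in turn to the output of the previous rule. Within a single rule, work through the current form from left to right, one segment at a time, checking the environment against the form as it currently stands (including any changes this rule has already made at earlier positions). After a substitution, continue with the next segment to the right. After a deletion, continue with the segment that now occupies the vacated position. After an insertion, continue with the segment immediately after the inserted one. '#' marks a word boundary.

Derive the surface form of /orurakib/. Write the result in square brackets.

[torragip]

(1) Intervocalic Voicing: [orurakib] → [oruragib]
(2) Initial Consonant Epenthesis: [oruragib] → [toruragib]
(3) Medial Vowel Deletion: [toruragib] → [torragib]
(4) Final Obstruent Devoicing: [torragib] → [torragip]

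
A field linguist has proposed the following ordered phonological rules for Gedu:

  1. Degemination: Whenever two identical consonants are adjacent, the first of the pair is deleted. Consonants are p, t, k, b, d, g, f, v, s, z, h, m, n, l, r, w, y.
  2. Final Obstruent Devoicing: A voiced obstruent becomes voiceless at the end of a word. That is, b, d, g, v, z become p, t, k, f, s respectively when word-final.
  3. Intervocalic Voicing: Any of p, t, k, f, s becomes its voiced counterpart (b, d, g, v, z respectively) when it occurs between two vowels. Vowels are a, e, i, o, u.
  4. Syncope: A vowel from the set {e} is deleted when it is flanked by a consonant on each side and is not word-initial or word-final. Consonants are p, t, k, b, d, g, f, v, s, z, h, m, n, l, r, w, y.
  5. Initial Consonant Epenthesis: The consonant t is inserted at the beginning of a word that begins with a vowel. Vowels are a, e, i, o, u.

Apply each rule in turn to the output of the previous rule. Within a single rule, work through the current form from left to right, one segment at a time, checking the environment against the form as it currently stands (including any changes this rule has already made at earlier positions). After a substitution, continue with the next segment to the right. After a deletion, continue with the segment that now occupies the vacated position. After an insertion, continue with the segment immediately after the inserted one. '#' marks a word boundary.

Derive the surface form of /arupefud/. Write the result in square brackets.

[tarubvut]

1 Degemination: no change — [arupefud]
2 Final Obstruent Devoicing: [arupefud] → [arupefut]
3 Intervocalic Voicing: [arupefut] → [arubevut]
4 Syncope: [arubevut] → [arubvut]
5 Initial Consonant Epenthesis: [arubvut] → [tarubvut]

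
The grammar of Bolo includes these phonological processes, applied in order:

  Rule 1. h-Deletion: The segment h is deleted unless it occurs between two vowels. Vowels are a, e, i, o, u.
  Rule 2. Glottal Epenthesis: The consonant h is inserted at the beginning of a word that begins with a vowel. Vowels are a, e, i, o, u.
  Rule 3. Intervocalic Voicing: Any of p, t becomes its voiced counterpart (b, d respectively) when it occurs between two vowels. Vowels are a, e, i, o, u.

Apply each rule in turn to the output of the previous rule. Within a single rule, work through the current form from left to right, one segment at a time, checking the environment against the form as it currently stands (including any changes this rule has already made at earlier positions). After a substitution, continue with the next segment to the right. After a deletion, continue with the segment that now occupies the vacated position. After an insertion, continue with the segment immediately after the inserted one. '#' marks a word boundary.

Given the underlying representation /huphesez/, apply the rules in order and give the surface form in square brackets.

[hubesez]

Rule 1 h-Deletion: [huphesez] → [upesez]
Rule 2 Glottal Epenthesis: [upesez] → [hupesez]
Rule 3 Intervocalic Voicing: [hupesez] → [hubesez]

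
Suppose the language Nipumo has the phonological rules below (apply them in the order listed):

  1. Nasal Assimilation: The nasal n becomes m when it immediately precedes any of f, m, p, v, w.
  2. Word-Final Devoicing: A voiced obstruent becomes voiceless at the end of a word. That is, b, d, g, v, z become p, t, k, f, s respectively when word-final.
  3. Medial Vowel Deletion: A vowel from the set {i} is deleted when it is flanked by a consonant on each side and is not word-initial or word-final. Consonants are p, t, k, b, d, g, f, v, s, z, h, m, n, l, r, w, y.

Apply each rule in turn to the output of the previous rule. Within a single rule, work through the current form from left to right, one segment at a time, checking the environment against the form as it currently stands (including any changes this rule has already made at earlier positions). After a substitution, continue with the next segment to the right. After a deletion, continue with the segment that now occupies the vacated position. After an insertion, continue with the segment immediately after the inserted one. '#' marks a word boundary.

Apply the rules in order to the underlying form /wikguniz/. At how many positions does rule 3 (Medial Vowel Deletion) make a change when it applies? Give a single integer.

2

1 Nasal Assimilation: no change — [wikguniz]
2 Word-Final Devoicing: [wikguniz] → [wikgunis]
3 Medial Vowel Deletion: [wikgunis] → [wkguns]
Rule 3 changed 2 position(s).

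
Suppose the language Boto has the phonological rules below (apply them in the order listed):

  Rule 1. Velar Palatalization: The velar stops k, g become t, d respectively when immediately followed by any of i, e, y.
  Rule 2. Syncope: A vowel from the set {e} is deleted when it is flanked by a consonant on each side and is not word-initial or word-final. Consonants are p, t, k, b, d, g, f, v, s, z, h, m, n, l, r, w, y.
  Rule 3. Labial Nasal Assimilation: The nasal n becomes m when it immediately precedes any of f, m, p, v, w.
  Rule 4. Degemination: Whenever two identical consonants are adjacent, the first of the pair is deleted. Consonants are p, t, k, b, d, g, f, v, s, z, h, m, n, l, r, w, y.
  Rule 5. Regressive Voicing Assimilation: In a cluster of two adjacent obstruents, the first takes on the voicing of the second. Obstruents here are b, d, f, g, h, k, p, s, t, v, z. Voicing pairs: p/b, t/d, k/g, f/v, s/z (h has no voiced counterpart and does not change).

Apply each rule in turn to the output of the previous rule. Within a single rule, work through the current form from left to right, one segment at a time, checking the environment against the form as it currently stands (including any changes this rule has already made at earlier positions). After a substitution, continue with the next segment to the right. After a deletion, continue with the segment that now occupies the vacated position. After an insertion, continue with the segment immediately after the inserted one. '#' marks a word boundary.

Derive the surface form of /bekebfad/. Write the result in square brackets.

Rule 1 Velar Palatalization: [bekebfad] → [betebfad]
Rule 2 Syncope: [betebfad] → [btbfad]
Rule 3 Labial Nasal Assimilation: no change — [btbfad]
Rule 4 Degemination: no change — [btbfad]
Rule 5 Regressive Voicing Assimilation: [btbfad] → [pdpfad]

[pdpfad]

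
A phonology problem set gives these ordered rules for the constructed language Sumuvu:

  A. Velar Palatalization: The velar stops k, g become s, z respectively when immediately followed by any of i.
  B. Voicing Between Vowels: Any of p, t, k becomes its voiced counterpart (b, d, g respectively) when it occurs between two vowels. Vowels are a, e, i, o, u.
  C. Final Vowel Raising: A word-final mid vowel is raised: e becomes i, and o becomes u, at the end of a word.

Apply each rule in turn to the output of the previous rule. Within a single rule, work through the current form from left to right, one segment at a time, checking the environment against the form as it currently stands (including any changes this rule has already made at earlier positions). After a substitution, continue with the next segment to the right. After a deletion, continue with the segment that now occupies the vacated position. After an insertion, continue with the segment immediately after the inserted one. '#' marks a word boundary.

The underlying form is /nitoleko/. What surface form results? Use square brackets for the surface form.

A Velar Palatalization: no change — [nitoleko]
B Voicing Between Vowels: [nitoleko] → [nidolego]
C Final Vowel Raising: [nidolego] → [nidolegu]

[nidolegu]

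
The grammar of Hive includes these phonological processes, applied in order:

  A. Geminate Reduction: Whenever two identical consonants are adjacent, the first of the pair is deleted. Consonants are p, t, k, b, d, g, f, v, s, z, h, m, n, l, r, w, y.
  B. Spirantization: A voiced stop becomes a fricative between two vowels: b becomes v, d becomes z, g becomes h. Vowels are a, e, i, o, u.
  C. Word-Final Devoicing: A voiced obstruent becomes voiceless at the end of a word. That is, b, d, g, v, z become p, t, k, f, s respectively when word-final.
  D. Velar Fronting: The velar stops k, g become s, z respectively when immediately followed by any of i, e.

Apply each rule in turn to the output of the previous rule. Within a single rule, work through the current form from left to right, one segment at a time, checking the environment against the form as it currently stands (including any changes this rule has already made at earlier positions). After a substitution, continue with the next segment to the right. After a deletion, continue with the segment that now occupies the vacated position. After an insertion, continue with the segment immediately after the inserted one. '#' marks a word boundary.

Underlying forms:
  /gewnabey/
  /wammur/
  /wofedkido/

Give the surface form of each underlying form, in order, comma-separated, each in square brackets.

/gewnabey/:
  A Geminate Reduction: no change — [gewnabey]
  B Spirantization: [gewnabey] → [gewnavey]
  C Word-Final Devoicing: no change — [gewnavey]
  D Velar Fronting: [gewnavey] → [zewnavey]
/wammur/:
  A Geminate Reduction: [wammur] → [wamur]
  B Spirantization: no change — [wamur]
  C Word-Final Devoicing: no change — [wamur]
  D Velar Fronting: no change — [wamur]
/wofedkido/:
  A Geminate Reduction: no change — [wofedkido]
  B Spirantization: [wofedkido] → [wofedkizo]
  C Word-Final Devoicing: no change — [wofedkizo]
  D Velar Fronting: [wofedkizo] → [wofedsizo]

[zewnavey], [wamur], [wofedsizo]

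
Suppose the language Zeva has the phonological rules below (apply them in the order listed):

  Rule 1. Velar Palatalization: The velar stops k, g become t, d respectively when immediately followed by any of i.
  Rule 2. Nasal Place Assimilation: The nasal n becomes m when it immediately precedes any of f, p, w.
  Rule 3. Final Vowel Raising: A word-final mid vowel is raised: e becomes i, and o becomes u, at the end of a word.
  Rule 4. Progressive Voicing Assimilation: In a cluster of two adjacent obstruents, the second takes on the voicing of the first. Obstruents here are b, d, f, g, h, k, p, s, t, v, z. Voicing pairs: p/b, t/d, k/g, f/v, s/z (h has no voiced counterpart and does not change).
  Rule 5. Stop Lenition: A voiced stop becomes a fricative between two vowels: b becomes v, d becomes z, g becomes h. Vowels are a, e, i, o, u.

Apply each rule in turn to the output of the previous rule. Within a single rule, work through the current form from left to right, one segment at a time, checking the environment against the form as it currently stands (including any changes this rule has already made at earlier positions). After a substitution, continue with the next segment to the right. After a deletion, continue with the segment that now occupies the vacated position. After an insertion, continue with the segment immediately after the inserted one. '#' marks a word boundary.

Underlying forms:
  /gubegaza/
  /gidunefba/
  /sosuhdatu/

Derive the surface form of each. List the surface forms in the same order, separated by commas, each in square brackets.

[guvehaza], [dizunefpa], [sosuhtatu]

/gubegaza/:
  Rule 1 Velar Palatalization: no change — [gubegaza]
  Rule 2 Nasal Place Assimilation: no change — [gubegaza]
  Rule 3 Final Vowel Raising: no change — [gubegaza]
  Rule 4 Progressive Voicing Assimilation: no change — [gubegaza]
  Rule 5 Stop Lenition: [gubegaza] → [guvehaza]
/gidunefba/:
  Rule 1 Velar Palatalization: [gidunefba] → [didunefba]
  Rule 2 Nasal Place Assimilation: no change — [didunefba]
  Rule 3 Final Vowel Raising: no change — [didunefba]
  Rule 4 Progressive Voicing Assimilation: [didunefba] → [didunefpa]
  Rule 5 Stop Lenition: [didunefpa] → [dizunefpa]
/sosuhdatu/:
  Rule 1 Velar Palatalization: no change — [sosuhdatu]
  Rule 2 Nasal Place Assimilation: no change — [sosuhdatu]
  Rule 3 Final Vowel Raising: no change — [sosuhdatu]
  Rule 4 Progressive Voicing Assimilation: [sosuhdatu] → [sosuhtatu]
  Rule 5 Stop Lenition: no change — [sosuhtatu]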